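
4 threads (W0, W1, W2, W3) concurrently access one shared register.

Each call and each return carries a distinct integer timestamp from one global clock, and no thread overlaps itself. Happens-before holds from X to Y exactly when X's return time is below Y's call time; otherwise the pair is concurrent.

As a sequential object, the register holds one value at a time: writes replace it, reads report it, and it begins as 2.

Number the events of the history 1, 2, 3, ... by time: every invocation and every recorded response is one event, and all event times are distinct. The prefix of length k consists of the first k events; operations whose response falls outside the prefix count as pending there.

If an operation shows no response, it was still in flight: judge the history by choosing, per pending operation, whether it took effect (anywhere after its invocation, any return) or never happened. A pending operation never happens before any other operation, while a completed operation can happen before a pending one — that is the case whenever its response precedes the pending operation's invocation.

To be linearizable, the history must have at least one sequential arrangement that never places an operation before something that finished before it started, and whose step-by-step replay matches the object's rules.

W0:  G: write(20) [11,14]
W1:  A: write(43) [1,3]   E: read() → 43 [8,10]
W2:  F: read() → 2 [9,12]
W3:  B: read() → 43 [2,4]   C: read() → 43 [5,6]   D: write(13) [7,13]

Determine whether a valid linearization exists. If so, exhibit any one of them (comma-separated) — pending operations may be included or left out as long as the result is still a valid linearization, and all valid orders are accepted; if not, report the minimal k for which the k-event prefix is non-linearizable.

the violation lands at event 12, F's response at time 12: events 1..11 linearize, events 1..12 do not
all 4 real-time-respecting orders fail — 5 completed register operations, no legal replay
completion choices over the 2 pending operations (D, G) were checked; none helps
e.g. A, B, C, E, F (pending dropped): illegal at step 5, since F read() → 2 cannot apply there
e.g. A, B, C, F, E (pending dropped): illegal at step 4, since F read() → 2 cannot apply there

not linearizable — minimal violating prefix: 12 events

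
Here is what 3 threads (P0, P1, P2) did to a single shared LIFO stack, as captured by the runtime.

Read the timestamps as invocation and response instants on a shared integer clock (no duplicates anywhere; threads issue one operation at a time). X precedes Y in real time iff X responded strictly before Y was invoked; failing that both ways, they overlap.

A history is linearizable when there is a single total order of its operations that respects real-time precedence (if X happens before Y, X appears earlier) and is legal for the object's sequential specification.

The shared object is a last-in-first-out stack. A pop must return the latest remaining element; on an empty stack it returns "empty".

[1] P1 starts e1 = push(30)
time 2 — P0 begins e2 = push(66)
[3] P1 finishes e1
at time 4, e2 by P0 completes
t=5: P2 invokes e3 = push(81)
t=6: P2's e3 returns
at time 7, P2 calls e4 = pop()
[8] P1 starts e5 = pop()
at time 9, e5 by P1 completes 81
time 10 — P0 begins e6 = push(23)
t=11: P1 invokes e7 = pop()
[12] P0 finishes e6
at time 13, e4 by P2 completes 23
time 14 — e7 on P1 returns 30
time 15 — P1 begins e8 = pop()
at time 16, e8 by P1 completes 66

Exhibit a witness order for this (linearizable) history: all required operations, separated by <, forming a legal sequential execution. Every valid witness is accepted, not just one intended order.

after step 1 (e2 push(66)): stack <66>
after step 2 (e1 push(30)): stack <66,30>
after step 3 (e3 push(81)): stack <66,30,81>
after step 4 (e5 pop() → 81): stack <66,30>
after step 5 (e6 push(23)): stack <66,30,23>
after step 6 (e4 pop() → 23): stack <66,30>
after step 7 (e7 pop() → 30): stack <66>
after step 8 (e8 pop() → 66): stack <>

e2 < e1 < e3 < e5 < e6 < e4 < e7 < e8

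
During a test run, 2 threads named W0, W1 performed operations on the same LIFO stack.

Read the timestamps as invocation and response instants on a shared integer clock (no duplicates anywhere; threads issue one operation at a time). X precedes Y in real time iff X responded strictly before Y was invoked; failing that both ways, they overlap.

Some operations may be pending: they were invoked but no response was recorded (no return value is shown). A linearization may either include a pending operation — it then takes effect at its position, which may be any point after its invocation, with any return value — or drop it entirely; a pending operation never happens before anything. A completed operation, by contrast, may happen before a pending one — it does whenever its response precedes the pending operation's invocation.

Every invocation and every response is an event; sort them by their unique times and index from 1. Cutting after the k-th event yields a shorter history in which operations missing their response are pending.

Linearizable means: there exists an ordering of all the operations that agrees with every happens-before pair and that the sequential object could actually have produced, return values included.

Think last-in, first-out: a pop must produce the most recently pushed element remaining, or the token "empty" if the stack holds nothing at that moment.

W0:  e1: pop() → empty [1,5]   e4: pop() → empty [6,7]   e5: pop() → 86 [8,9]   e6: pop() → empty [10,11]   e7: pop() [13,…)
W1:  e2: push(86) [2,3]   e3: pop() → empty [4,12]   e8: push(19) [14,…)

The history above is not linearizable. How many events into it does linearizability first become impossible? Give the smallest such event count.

9

events 1..8 are still linearizable — one witness is e1, e2, e3, e4:
step 1: e1 pop() → empty — stack <>
step 2: e2 push(86) — stack <86>
step 3: e3 pop() (pending, included) — stack <>
step 4: e4 pop() → empty — stack <>
include event 9 — e5 responding at 9 — and every candidate order breaks
every completion of the 1 pending operation (e3) was checked; none linearizes
for example e1, e2, e4, e5 (pending dropped) fails at step 3: e4 pop() → empty is not legal there
for example e2, e1, e4, e5 (pending dropped) fails at step 2: e1 pop() → empty is not legal there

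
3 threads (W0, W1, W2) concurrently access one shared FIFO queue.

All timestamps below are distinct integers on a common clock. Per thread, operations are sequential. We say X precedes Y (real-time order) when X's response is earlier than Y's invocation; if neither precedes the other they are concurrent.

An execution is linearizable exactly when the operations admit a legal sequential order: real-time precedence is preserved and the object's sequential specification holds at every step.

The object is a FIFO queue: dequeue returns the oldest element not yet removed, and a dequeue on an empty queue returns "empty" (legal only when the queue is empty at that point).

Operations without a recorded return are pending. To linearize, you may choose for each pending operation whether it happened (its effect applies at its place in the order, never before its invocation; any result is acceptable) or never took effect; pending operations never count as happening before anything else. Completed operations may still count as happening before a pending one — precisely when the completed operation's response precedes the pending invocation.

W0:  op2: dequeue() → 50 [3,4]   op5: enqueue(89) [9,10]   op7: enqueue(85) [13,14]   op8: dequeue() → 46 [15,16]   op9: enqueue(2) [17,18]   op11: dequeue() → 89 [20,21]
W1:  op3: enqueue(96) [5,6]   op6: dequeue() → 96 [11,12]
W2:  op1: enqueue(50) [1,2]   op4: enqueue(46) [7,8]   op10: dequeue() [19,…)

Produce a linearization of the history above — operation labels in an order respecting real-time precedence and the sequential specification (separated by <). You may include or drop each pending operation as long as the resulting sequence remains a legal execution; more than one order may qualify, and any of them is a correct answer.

step 1: op1 enqueue(50) — queue <50>
step 2: op2 dequeue() → 50 — queue <>
step 3: op3 enqueue(96) — queue <96>
step 4: op4 enqueue(46) — queue <96,46>
step 5: op5 enqueue(89) — queue <96,46,89>
step 6: op6 dequeue() → 96 — queue <46,89>
step 7: op7 enqueue(85) — queue <46,89,85>
step 8: op8 dequeue() → 46 — queue <89,85>
step 9: op9 enqueue(2) — queue <89,85,2>
step 10: op11 dequeue() → 89 — queue <85,2>

op1 < op2 < op3 < op4 < op5 < op6 < op7 < op8 < op9 < op11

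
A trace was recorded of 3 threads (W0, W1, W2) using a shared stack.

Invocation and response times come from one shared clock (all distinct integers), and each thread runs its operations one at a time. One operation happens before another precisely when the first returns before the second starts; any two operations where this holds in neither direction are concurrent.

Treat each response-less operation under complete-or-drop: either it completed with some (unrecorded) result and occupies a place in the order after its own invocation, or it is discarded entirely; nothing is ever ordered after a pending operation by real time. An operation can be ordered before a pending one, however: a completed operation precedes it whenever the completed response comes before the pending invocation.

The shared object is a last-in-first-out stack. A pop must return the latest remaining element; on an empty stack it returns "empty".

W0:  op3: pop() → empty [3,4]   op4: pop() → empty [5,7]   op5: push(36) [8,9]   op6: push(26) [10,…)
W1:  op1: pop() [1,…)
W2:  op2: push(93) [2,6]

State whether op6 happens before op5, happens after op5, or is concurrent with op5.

op6 spans [10,…), op5 spans [8,9]
resp(op5)=9 < inv(op6)=10

after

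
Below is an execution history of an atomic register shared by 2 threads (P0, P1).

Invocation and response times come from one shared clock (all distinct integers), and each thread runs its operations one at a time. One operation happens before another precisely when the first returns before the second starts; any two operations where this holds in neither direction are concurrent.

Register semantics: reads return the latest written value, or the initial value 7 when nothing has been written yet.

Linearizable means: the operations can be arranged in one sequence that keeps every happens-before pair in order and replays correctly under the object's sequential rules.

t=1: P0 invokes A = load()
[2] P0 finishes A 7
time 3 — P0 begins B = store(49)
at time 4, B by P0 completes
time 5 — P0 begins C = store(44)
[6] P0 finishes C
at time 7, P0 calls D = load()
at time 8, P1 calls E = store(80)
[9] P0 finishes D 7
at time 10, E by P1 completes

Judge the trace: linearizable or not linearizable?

events 1..8 are fine; event 9 — the response of D at time 9 — makes the prefix non-linearizable
the sole real-time-consistent order of 4 completed operations fails the atomic register replay
no escape via the 1 pending operation (E): every completion choice fails
e.g. A, B, C, D (pending dropped): illegal at step 4, since D load() → 7 cannot apply there

not linearizable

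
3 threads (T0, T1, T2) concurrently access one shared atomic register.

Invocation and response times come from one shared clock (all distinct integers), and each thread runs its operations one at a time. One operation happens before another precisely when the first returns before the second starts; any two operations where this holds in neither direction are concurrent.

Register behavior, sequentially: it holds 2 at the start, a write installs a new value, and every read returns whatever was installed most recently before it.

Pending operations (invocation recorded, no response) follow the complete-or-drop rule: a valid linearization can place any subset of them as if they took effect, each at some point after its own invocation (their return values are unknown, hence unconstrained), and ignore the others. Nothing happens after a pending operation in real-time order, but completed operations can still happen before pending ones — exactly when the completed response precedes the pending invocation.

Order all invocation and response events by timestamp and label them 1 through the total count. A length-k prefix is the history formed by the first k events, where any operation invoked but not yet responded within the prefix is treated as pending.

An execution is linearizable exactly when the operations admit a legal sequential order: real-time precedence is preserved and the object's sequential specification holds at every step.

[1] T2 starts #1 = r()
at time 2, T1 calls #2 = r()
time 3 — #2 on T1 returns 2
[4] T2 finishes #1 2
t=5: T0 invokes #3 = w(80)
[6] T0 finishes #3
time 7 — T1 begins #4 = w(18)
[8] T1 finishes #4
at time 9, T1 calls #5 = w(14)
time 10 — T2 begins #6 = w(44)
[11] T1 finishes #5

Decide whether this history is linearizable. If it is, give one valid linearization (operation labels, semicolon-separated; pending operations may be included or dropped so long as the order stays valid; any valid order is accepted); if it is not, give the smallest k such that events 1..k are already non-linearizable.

1. #1 r() → 2, leaving value 2
2. #2 r() → 2, leaving value 2
3. #3 w(80), leaving value 80
4. #4 w(18), leaving value 18
5. #5 w(14), leaving value 14

linearizable — witness: #1; #2; #3; #4; #5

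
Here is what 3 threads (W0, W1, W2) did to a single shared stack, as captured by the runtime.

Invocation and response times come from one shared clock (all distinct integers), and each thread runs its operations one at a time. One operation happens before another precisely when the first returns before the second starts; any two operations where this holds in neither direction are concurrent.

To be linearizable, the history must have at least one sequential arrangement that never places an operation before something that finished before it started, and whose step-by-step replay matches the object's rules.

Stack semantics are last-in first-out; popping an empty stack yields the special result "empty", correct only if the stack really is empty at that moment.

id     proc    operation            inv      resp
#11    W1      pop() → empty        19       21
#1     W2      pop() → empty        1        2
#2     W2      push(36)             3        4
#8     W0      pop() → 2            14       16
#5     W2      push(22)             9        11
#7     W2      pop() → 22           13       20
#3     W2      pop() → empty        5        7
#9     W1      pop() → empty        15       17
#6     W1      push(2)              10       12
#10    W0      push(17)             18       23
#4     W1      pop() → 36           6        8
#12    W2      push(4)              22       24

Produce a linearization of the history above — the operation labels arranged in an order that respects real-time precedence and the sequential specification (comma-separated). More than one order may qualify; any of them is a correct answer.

after step 1 (#1 pop() → empty): stack <>
after step 2 (#2 push(36)): stack <36>
after step 3 (#4 pop() → 36): stack <>
after step 4 (#3 pop() → empty): stack <>
after step 5 (#5 push(22)): stack <22>
after step 6 (#6 push(2)): stack <22,2>
after step 7 (#8 pop() → 2): stack <22>
after step 8 (#7 pop() → 22): stack <>
after step 9 (#9 pop() → empty): stack <>
after step 10 (#11 pop() → empty): stack <>
after step 11 (#10 push(17)): stack <17>
after step 12 (#12 push(4)): stack <17,4>

#1, #2, #4, #3, #5, #6, #8, #7, #9, #11, #10, #12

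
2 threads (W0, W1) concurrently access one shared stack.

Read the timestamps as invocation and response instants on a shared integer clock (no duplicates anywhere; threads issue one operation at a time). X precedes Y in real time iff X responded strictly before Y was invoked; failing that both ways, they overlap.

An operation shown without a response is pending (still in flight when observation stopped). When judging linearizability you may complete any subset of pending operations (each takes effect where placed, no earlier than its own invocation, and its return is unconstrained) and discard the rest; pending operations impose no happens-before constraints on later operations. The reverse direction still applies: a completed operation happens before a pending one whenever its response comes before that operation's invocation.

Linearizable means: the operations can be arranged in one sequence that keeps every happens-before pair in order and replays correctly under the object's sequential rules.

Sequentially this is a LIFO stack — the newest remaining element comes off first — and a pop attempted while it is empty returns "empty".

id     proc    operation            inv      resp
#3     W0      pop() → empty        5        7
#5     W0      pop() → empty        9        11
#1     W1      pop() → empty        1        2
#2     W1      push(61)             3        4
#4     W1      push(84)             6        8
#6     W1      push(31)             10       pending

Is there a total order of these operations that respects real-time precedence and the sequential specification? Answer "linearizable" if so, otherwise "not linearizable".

cut after 6 events: linearizable; cut after 7 events (#3 responds, time 7): not linearizable
exactly one order of the 3 completed ops respects real time; the stack replay fails
every completion of the 1 pending operation (#4) was checked; none linearizes
one such order, #1, #2, #3 (pending dropped), breaks at step 3 where #3 pop() → empty is illegal

not linearizable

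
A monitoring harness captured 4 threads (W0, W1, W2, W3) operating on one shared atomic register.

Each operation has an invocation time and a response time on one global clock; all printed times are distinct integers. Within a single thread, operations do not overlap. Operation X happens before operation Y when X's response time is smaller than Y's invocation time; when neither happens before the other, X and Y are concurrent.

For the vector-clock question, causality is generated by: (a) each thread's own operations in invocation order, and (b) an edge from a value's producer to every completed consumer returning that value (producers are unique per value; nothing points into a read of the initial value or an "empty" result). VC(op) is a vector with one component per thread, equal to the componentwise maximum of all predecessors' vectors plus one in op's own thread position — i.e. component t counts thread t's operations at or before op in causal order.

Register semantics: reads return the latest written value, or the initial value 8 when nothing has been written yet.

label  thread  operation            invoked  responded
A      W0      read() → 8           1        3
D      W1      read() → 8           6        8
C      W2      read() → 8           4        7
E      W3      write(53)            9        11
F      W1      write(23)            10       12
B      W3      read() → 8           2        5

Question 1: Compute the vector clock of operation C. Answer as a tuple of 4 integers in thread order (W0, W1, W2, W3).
Answer: (0, 0, 1, 0)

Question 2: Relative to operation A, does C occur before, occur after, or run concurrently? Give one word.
Answer: after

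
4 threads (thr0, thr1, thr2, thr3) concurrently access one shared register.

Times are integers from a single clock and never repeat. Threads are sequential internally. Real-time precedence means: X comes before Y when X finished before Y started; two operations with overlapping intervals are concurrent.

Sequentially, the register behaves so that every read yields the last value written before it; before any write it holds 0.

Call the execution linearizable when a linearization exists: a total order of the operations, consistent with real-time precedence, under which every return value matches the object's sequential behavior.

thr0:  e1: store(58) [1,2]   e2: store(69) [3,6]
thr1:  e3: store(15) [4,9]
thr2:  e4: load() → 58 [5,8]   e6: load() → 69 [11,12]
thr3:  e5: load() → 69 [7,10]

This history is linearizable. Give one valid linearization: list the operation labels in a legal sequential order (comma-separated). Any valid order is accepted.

step 1: e1 store(58) — value 58
step 2: e4 load() → 58 — value 58
step 3: e3 store(15) — value 15
step 4: e2 store(69) — value 69
step 5: e5 load() → 69 — value 69
step 6: e6 load() → 69 — value 69

e1, e4, e3, e2, e5, e6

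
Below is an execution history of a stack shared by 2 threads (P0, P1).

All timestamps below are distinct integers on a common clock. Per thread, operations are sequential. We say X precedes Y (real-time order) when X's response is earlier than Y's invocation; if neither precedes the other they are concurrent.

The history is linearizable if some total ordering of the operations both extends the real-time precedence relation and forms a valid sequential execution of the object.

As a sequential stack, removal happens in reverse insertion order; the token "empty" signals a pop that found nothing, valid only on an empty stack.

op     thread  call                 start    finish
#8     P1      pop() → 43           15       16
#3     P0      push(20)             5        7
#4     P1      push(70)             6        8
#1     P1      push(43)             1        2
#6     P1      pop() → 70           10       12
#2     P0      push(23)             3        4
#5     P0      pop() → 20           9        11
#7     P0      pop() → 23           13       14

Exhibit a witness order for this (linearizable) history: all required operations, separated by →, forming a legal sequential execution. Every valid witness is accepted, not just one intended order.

#1 → #2 → #3 → #4 → #6 → #5 → #7 → #8

1. #1 push(43), leaving stack <43>
2. #2 push(23), leaving stack <43,23>
3. #3 push(20), leaving stack <43,23,20>
4. #4 push(70), leaving stack <43,23,20,70>
5. #6 pop() → 70, leaving stack <43,23,20>
6. #5 pop() → 20, leaving stack <43,23>
7. #7 pop() → 23, leaving stack <43>
8. #8 pop() → 43, leaving stack <>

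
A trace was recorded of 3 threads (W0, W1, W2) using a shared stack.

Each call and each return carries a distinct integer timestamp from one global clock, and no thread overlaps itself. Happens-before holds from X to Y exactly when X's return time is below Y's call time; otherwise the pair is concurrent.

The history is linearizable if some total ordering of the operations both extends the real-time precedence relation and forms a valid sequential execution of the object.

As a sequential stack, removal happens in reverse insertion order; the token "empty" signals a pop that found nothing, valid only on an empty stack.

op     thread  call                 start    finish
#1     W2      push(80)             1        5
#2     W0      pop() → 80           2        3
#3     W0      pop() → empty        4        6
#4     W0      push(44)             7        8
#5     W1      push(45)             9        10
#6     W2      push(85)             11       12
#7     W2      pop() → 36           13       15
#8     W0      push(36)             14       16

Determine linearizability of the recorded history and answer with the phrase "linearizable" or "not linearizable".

witness order: #1, #2, #3, #4, #5, #6, #8, #7
1. #1 push(80), leaving stack <80>
2. #2 pop() → 80, leaving stack <>
3. #3 pop() → empty, leaving stack <>
4. #4 push(44), leaving stack <44>
5. #5 push(45), leaving stack <44,45>
6. #6 push(85), leaving stack <44,45,85>
7. #8 push(36), leaving stack <44,45,85,36>
8. #7 pop() → 36, leaving stack <44,45,85>

linearizable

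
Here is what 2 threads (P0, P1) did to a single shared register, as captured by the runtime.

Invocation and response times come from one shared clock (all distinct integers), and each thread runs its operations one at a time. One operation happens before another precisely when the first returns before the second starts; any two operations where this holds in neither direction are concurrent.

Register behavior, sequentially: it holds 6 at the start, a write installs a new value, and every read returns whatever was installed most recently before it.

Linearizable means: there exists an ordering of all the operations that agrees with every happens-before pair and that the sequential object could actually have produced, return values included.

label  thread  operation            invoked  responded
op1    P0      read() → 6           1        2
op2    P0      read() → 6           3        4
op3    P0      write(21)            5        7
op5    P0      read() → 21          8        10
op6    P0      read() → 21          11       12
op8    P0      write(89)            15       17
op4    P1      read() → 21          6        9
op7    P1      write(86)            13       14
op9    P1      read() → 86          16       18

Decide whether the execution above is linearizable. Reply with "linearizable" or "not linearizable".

one valid linearization: op1, op2, op3, op4, op5, op6, op7, op9, op8
after step 1 (op1 read() → 6): value 6
after step 2 (op2 read() → 6): value 6
after step 3 (op3 write(21)): value 21
after step 4 (op4 read() → 21): value 21
after step 5 (op5 read() → 21): value 21
after step 6 (op6 read() → 21): value 21
after step 7 (op7 write(86)): value 86
after step 8 (op9 read() → 86): value 86
after step 9 (op8 write(89)): value 89

linearizable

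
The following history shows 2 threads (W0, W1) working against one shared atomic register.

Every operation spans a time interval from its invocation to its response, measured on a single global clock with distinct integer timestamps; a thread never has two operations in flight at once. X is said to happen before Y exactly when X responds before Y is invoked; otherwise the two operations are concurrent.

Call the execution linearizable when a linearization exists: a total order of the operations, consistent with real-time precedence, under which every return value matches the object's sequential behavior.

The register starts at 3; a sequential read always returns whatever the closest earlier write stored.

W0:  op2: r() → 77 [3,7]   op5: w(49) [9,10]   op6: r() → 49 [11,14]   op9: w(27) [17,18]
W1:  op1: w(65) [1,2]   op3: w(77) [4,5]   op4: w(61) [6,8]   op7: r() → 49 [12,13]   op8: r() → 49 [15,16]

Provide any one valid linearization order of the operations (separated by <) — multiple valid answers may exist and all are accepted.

op1 < op3 < op2 < op4 < op5 < op6 < op7 < op8 < op9

1. op1 w(65), leaving value 65
2. op3 w(77), leaving value 77
3. op2 r() → 77, leaving value 77
4. op4 w(61), leaving value 61
5. op5 w(49), leaving value 49
6. op6 r() → 49, leaving value 49
7. op7 r() → 49, leaving value 49
8. op8 r() → 49, leaving value 49
9. op9 w(27), leaving value 27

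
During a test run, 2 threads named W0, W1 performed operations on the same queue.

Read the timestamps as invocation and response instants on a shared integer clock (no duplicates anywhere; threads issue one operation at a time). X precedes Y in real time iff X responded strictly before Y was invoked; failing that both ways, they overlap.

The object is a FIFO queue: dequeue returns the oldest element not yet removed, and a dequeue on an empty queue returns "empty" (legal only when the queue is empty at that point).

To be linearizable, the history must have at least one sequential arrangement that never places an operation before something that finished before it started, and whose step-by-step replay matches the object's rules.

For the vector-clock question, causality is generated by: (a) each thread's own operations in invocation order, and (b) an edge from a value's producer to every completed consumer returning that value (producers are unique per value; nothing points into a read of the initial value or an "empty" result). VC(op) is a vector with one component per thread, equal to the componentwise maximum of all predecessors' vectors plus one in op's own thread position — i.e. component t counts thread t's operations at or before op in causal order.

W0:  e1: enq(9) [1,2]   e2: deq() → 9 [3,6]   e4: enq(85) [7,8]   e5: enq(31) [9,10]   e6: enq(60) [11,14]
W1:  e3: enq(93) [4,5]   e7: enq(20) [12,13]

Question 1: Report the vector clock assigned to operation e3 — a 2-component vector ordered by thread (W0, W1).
(0, 1)

VC(e3, invoked at 4): no causal predecessors; +1 on W1 → (0, 1)
VC(e1, invoked at 1): no causal predecessors; +1 on W0 → (1, 0)
merge at e7 (invoked 12): VC(e3)=(0, 1), own-thread bump on W1 → (0, 2)
merge at e2 (invoked 3): VC(e1)=(1, 0), own-thread bump on W0 → (2, 0)
merge at e4 (invoked 7): VC(e2)=(2, 0), own-thread bump on W0 → (3, 0)
merge at e5 (invoked 9): VC(e4)=(3, 0), own-thread bump on W0 → (4, 0)
merge at e6 (invoked 11): VC(e5)=(4, 0), own-thread bump on W0 → (5, 0)
target: VC(e3) = (0, 1)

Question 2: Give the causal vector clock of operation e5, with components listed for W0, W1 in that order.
(4, 0)

e3, invoked 4, has no incoming edges; only W1's bump applies → (0, 1)
e1, invoked 1, has no incoming edges; only W0's bump applies → (1, 0)
VC(e7, invoked at 12): max of VC(e3)=(0, 1), then +1 on thread W1 → (0, 2)
VC(e2, invoked at 3): max of VC(e1)=(1, 0), then +1 on thread W0 → (2, 0)
VC(e4, invoked at 7): max of VC(e2)=(2, 0), then +1 on thread W0 → (3, 0)
VC(e5, invoked at 9): max of VC(e4)=(3, 0), then +1 on thread W0 → (4, 0)
VC(e6, invoked at 11): max of VC(e5)=(4, 0), then +1 on thread W0 → (5, 0)
target: VC(e5) = (4, 0)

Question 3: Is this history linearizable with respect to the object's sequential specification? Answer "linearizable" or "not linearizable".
linearizable

a witness: e1, e2, e3, e4, e5, e6, e7
after step 1 (e1 enq(9)): queue <9>
after step 2 (e2 deq() → 9): queue <>
after step 3 (e3 enq(93)): queue <93>
after step 4 (e4 enq(85)): queue <93,85>
after step 5 (e5 enq(31)): queue <93,85,31>
after step 6 (e6 enq(60)): queue <93,85,31,60>
after step 7 (e7 enq(20)): queue <93,85,31,60,20>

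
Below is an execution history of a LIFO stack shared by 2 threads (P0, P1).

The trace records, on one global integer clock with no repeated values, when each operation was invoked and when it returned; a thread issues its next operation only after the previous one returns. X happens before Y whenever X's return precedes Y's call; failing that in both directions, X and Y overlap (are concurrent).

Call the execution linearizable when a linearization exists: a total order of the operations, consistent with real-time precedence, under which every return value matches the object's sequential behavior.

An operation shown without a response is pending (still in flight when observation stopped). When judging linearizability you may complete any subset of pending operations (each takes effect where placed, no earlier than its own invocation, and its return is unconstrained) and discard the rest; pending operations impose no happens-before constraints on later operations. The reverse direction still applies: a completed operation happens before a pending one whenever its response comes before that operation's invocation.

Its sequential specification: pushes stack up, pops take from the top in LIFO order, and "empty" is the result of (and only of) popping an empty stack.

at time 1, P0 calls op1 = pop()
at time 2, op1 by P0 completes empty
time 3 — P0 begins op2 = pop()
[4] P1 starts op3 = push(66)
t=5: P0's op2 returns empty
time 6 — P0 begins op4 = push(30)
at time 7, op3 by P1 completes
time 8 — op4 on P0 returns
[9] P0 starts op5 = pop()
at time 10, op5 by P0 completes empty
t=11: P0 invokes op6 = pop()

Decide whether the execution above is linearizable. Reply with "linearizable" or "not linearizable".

not linearizable

prefix check: 1..9 passes, 1..10 fails once op5's time-10 response joins
3 orders of the 5 completed LIFO stack ops respect real time; none is legal
e.g. op1, op2, op3, op4, op5: illegal at step 5, since op5 pop() → empty cannot apply there
e.g. op1, op2, op4, op3, op5: illegal at step 5, since op5 pop() → empty cannot apply there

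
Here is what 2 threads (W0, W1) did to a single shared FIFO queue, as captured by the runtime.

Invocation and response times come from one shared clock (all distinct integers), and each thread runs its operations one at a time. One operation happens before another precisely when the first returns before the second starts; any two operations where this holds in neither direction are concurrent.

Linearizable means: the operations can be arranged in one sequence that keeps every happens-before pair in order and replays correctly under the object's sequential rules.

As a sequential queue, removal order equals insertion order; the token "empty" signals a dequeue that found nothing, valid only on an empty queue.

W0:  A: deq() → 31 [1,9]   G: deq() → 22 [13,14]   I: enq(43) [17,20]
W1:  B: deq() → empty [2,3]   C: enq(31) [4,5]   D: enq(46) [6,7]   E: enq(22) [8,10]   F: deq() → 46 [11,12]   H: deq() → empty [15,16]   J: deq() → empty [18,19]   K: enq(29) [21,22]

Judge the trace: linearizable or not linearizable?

linearizable

witness order: B, C, A, D, E, F, G, H, J, I, K
step 1: B deq() → empty — queue <>
step 2: C enq(31) — queue <31>
step 3: A deq() → 31 — queue <>
step 4: D enq(46) — queue <46>
step 5: E enq(22) — queue <46,22>
step 6: F deq() → 46 — queue <22>
step 7: G deq() → 22 — queue <>
step 8: H deq() → empty — queue <>
step 9: J deq() → empty — queue <>
step 10: I enq(43) — queue <43>
step 11: K enq(29) — queue <43,29>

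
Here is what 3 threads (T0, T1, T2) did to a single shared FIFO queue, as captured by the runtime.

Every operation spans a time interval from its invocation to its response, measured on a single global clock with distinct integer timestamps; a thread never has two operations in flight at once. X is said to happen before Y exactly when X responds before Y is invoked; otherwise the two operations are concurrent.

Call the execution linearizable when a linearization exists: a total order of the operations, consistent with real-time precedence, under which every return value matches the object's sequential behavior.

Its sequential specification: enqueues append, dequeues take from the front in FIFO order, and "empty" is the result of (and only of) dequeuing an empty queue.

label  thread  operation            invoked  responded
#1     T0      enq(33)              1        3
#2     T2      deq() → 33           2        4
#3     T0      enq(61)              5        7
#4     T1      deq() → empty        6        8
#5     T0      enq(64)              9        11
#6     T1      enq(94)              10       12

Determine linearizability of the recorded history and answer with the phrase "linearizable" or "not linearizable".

linearizable

a witness: #1, #2, #4, #3, #5, #6
1. #1 enq(33), leaving queue <33>
2. #2 deq() → 33, leaving queue <>
3. #4 deq() → empty, leaving queue <>
4. #3 enq(61), leaving queue <61>
5. #5 enq(64), leaving queue <61,64>
6. #6 enq(94), leaving queue <61,64,94>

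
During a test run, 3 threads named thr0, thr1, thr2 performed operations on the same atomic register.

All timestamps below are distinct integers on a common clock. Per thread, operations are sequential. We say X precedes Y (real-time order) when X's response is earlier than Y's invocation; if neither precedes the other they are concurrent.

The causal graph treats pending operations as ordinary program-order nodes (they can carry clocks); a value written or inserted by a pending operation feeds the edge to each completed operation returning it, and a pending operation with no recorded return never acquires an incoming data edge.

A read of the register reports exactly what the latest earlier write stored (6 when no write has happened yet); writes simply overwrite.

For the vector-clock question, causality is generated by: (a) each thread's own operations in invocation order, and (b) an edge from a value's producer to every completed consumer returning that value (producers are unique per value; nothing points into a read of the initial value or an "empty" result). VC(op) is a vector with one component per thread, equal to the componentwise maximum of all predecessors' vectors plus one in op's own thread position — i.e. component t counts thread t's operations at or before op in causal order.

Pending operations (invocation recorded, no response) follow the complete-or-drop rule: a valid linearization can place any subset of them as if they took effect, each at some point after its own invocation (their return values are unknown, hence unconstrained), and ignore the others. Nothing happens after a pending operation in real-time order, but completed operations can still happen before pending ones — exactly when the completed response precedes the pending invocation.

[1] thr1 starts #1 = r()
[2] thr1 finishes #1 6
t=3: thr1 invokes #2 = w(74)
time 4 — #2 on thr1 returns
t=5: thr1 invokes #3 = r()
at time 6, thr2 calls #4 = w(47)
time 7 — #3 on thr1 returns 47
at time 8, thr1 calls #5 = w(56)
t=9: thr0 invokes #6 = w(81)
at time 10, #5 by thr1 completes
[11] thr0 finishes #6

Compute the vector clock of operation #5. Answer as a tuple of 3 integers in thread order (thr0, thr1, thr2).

(0, 4, 1)

#4 (invocation 6): nothing precedes it; thr2's component alone gives (0, 0, 1)
#1 (invocation 1): nothing precedes it; thr1's component alone gives (0, 1, 0)
#6 (invocation 9): nothing precedes it; thr0's component alone gives (1, 0, 0)
VC(#2, invoked at 3): max of VC(#1)=(0, 1, 0), then +1 on thread thr1 → (0, 2, 0)
VC(#3, invoked at 5): max of VC(#2)=(0, 2, 0), VC(#4)=(0, 0, 1), then +1 on thread thr1 → (0, 3, 1)
VC(#5, invoked at 8): max of VC(#3)=(0, 3, 1), then +1 on thread thr1 → (0, 4, 1)
target: VC(#5) = (0, 4, 1)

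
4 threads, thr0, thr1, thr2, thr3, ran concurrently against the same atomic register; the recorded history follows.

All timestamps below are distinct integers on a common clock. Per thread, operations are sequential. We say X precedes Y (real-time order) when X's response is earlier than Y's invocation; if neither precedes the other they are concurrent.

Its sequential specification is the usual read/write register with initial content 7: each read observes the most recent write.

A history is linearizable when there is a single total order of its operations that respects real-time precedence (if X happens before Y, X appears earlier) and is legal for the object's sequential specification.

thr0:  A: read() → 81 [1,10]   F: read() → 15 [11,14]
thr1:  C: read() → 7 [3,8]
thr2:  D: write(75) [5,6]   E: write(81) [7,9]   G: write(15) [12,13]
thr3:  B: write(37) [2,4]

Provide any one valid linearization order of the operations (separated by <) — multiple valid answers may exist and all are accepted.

after step 1 (C read() → 7): value 7
after step 2 (B write(37)): value 37
after step 3 (D write(75)): value 75
after step 4 (E write(81)): value 81
after step 5 (A read() → 81): value 81
after step 6 (G write(15)): value 15
after step 7 (F read() → 15): value 15

C < B < D < E < A < G < F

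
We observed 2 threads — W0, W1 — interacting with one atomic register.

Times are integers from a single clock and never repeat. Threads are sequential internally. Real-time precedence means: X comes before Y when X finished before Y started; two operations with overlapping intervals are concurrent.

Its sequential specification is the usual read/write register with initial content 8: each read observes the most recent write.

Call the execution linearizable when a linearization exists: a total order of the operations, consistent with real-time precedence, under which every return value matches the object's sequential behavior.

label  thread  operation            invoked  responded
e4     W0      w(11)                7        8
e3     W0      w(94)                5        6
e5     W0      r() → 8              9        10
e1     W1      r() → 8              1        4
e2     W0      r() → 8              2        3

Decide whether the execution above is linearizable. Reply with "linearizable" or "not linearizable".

through event 9 a valid linearization exists; event 10 (e5 responding at time 10) ends that
2 orders of the 5 completed atomic register ops respect real time; none is legal
take e1, e2, e3, e4, e5: step 5 already fails, because e5 r() → 8 cannot occur there
take e2, e1, e3, e4, e5: step 5 already fails, because e5 r() → 8 cannot occur there

not linearizable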